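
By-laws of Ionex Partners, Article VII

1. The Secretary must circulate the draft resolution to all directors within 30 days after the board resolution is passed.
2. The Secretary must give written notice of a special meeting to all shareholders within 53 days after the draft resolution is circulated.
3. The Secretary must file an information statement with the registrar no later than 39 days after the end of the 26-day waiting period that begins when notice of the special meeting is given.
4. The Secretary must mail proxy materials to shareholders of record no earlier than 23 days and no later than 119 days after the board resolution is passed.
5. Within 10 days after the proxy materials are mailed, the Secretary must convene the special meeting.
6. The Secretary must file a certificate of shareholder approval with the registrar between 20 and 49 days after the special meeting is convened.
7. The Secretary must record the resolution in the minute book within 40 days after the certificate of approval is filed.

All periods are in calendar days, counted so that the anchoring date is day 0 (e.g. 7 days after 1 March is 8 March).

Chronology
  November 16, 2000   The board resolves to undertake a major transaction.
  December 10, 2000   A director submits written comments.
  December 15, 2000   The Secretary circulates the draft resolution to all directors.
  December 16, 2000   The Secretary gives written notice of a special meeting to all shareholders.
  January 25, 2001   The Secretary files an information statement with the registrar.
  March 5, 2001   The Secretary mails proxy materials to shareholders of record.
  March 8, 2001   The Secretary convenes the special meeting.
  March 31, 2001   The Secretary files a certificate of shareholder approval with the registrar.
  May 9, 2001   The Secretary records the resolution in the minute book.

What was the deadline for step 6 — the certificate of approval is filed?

April 26, 2001

Step 6 runs from March 8, 2001, when the special meeting is convened. The window is 20–49 days after March 8, 2001; it closes on April 26, 2001.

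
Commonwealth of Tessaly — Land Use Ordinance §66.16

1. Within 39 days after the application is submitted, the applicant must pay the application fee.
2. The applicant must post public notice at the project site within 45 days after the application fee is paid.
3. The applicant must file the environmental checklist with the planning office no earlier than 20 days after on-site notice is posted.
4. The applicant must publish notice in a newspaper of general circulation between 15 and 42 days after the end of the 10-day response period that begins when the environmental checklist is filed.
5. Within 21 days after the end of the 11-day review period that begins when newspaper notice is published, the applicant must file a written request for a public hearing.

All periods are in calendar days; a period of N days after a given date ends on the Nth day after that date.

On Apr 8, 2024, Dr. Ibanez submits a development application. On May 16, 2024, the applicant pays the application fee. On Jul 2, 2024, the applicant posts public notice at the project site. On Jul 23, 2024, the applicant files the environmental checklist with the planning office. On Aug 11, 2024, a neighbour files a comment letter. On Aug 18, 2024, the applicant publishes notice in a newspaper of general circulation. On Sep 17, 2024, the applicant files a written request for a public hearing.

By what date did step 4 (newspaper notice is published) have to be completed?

The environmental checklist is filed on Jul 23, 2024; the 10-day response period therefore ends Aug 2, 2024, and step 4 runs from that date. The window is 15–42 days after Aug 2, 2024; it closes on Sep 13, 2024.

Sep 13, 2024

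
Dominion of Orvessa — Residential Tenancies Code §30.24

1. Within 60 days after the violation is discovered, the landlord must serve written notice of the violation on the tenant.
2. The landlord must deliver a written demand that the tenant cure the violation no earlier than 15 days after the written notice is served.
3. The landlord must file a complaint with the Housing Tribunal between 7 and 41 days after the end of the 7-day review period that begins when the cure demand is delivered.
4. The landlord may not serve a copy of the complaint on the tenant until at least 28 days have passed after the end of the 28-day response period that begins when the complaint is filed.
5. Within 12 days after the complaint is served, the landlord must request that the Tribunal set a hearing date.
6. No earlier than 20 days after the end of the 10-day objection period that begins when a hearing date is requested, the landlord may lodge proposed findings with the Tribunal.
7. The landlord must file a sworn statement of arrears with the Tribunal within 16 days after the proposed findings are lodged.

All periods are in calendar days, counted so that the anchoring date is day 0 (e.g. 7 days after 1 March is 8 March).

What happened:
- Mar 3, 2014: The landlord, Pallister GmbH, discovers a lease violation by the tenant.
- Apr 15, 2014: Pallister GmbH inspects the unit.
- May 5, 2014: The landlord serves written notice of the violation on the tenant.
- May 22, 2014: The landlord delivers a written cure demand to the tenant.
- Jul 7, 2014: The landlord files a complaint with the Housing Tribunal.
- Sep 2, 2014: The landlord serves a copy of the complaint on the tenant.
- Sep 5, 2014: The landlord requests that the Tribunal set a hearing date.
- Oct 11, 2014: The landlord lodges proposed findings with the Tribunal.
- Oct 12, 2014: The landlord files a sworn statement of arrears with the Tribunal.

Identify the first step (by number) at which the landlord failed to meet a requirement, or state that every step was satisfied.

Step 1 — counting 60 days from Mar 3, 2014 (when the violation is discovered) gives a deadline of May 2, 2014; May 5, 2014 misses that deadline by 3 days.

Step 1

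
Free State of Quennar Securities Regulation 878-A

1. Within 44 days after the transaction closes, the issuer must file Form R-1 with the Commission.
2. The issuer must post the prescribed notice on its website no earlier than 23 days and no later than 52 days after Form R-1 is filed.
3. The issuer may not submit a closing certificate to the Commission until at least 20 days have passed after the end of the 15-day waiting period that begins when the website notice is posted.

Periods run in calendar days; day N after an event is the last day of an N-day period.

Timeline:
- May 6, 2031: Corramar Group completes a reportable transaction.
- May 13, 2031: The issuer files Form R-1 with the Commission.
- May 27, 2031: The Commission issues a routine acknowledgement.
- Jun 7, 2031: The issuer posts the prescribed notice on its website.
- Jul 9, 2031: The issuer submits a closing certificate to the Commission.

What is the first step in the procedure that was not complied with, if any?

Step 1: 44 days after May 6, 2031 (when the transaction closes) is Jun 19, 2031; May 13, 2031 is within that limit.
Step 2: the window is 23–52 days after May 13, 2031 (when Form R-1 is filed), so Jun 5, 2031 through Jul 4, 2031; done Jun 7, 2031 — within the window.
Step 3: the earliest permitted date is 20 days after Jun 22, 2031 (end of the 15-day waiting period, which began when the website notice is posted on Jun 7, 2031), i.e. Jul 12, 2031; done Jul 9, 2031 — 3 days too early.

Step 3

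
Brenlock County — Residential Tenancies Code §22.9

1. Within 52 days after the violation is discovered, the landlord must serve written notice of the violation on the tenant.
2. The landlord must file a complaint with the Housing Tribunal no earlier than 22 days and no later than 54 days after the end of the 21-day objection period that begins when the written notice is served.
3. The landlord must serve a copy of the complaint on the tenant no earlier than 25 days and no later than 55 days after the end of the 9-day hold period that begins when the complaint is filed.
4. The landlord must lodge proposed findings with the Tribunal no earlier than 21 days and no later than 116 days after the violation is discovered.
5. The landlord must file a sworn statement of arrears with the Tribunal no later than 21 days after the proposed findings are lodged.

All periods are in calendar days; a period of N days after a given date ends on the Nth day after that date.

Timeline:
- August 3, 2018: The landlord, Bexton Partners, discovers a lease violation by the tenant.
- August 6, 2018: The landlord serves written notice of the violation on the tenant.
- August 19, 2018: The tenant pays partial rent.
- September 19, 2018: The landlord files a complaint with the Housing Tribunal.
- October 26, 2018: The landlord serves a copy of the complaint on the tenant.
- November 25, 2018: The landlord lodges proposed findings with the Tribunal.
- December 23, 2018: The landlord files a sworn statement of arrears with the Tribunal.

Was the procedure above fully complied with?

No

Step 1: 52 days after August 3, 2018 (when the violation is discovered) is September 24, 2018; August 6, 2018 is within that limit.
Step 2: the window is 22–54 days after August 27, 2018 (end of the 21-day objection period, which began when the written notice is served on August 6, 2018), so September 18, 2018 through October 20, 2018; done September 19, 2018, which is between those dates.
Step 3: the window is 25–55 days after September 28, 2018 (end of the 9-day hold period, which began when the complaint is filed on September 19, 2018), so October 23, 2018 through November 22, 2018; done October 26, 2018, which is between those dates.
Step 4: the window is 21–116 days after August 3, 2018 (when the violation is discovered), so August 24, 2018 through November 27, 2018; done November 25, 2018 — within the window.
Step 5: 21 days after November 25, 2018 (when the proposed findings are lodged) is December 16, 2018; December 23, 2018 misses that deadline by 7 days.
Later steps need not be reached.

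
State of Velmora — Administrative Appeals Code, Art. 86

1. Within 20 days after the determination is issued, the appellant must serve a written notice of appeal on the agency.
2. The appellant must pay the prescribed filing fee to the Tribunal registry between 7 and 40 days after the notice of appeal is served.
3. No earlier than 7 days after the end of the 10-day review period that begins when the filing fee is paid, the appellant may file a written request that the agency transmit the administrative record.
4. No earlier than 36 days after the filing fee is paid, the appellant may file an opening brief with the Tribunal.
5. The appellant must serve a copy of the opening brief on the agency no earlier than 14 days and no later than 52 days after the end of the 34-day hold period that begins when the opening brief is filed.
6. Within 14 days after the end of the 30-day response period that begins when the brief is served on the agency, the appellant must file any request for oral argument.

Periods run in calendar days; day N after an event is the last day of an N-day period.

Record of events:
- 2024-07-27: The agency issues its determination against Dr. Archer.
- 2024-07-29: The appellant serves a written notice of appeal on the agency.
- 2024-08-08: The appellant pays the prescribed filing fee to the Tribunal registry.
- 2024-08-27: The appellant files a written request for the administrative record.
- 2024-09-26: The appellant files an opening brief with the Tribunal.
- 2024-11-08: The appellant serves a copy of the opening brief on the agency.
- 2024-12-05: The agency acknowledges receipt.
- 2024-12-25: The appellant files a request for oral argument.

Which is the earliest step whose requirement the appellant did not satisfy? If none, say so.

Step 5

Step 1: 20 days after 2024-07-27 (when the determination is issued) is 2024-08-16; done 2024-07-29 — timely.
Step 2: the window is 7–40 days after 2024-07-29 (when the notice of appeal is served), so 2024-08-05 through 2024-09-07; 2024-08-08 falls inside that range.
Step 3: the earliest permitted date is 7 days after 2024-08-18 (end of the 10-day review period, which began when the filing fee is paid on 2024-08-08), i.e. 2024-08-25; 2024-08-27 is on or after that date.
Step 4: the earliest permitted date is 36 days after 2024-08-08 (when the filing fee is paid), i.e. 2024-09-13; 2024-09-26 is on or after that date.
Step 5: the window is 14–52 days after 2024-10-30 (end of the 34-day hold period, which began when the opening brief is filed on 2024-09-26), so 2024-11-13 through 2024-12-21; 2024-11-08 is 5 days too early.
That is the first point of non-compliance.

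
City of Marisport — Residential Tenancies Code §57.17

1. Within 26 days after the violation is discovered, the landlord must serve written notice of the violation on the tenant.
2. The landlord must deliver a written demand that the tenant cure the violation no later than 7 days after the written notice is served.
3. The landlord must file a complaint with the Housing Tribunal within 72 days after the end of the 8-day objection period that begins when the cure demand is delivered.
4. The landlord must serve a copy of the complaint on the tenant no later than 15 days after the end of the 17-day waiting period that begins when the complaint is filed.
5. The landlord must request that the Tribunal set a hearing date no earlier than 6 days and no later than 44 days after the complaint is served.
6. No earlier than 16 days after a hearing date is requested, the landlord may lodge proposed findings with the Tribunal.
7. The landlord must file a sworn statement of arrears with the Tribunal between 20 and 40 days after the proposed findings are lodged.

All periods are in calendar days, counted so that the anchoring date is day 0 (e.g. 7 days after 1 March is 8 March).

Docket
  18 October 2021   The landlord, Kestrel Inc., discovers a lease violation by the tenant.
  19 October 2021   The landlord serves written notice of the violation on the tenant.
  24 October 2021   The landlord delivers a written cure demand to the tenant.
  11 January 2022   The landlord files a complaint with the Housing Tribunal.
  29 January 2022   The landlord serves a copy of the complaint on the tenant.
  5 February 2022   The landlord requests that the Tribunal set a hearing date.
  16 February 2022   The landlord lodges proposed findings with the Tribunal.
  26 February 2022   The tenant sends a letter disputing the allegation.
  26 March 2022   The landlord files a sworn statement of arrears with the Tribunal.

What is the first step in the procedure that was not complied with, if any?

(1) due by 18 October 2021 + 26 days = 13 November 2021; completed 19 October 2021, before the deadline.
(2) due by 19 October 2021 + 7 days = 26 October 2021; done 24 October 2021 — timely.
(3) due by 1 November 2021 + 72 days = 12 January 2022; 11 January 2022 is within that limit.
(4) due by 28 January 2022 + 15 days = 12 February 2022; 29 January 2022 is within that limit.
(5) the permitted window runs from 29 January 2022 + 6 = 4 February 2022 to 29 January 2022 + 44 = 14 March 2022; 5 February 2022 falls inside that range.
(6) permitted from 5 February 2022 + 16 days = 21 February 2022 onward; 16 February 2022 is 5 days before the earliest permitted date.
The procedure was therefore not followed at step 6.

Step 6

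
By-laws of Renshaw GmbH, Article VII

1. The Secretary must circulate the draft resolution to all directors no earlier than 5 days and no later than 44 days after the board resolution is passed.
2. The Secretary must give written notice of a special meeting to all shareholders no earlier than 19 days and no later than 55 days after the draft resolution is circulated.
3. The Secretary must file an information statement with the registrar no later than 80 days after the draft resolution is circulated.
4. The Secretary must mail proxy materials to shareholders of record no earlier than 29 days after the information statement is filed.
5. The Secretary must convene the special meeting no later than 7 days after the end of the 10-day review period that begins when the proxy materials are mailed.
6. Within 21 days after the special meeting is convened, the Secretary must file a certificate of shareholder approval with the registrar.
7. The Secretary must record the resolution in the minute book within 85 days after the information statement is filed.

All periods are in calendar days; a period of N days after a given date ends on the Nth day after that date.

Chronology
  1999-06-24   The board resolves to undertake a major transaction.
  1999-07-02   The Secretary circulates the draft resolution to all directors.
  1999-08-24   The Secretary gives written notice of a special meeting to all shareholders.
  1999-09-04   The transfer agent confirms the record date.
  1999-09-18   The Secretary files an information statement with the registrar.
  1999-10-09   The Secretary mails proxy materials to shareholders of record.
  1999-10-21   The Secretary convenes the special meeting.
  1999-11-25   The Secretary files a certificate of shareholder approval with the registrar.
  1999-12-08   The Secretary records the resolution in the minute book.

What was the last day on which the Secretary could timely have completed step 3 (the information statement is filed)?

Step 3 runs from 1999-07-02, when the draft resolution is circulated. 80 days after 1999-07-02 is 1999-09-20.

1999-09-20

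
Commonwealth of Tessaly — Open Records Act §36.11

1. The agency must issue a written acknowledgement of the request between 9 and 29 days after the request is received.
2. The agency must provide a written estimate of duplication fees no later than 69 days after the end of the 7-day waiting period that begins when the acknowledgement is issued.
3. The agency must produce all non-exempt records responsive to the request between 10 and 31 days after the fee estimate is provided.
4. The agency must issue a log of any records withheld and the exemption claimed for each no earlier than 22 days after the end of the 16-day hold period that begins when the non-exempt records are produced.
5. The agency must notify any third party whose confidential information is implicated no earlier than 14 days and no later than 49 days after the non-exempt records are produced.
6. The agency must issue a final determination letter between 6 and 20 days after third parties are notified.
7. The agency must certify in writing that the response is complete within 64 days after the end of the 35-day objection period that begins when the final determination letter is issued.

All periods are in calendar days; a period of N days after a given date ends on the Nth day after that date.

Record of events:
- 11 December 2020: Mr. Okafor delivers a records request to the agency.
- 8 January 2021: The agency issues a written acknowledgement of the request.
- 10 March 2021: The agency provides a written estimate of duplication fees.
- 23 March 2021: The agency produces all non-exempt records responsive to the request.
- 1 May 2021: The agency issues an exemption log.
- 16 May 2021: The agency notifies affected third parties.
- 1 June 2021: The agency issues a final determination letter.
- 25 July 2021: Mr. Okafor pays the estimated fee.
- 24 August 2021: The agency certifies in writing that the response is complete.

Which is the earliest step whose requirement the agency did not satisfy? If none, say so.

Step 1 — 9 and 29 days from 11 December 2020 (when the request is received) are 20 December 2020 and 9 January 2021 respectively; done 8 January 2021 — within the window.
Step 2 — counting 69 days from 15 January 2021 (end of the 7-day waiting period, which began when the acknowledgement is issued on 8 January 2021) gives a deadline of 25 March 2021; completed 10 March 2021, before the deadline.
Step 3 — 10 and 31 days from 10 March 2021 (when the fee estimate is provided) are 20 March 2021 and 10 April 2021 respectively; 23 March 2021 falls inside that range.
Step 4 — must wait 22 days from 8 April 2021 (end of the 16-day hold period, which began when the non-exempt records are produced on 23 March 2021), so not before 30 April 2021; done 1 May 2021, after the minimum wait.
Step 5 — 14 and 49 days from 23 March 2021 (when the non-exempt records are produced) are 6 April 2021 and 11 May 2021 respectively; 16 May 2021 is 5 days past the end of the window.
Later steps need not be reached.

Step 5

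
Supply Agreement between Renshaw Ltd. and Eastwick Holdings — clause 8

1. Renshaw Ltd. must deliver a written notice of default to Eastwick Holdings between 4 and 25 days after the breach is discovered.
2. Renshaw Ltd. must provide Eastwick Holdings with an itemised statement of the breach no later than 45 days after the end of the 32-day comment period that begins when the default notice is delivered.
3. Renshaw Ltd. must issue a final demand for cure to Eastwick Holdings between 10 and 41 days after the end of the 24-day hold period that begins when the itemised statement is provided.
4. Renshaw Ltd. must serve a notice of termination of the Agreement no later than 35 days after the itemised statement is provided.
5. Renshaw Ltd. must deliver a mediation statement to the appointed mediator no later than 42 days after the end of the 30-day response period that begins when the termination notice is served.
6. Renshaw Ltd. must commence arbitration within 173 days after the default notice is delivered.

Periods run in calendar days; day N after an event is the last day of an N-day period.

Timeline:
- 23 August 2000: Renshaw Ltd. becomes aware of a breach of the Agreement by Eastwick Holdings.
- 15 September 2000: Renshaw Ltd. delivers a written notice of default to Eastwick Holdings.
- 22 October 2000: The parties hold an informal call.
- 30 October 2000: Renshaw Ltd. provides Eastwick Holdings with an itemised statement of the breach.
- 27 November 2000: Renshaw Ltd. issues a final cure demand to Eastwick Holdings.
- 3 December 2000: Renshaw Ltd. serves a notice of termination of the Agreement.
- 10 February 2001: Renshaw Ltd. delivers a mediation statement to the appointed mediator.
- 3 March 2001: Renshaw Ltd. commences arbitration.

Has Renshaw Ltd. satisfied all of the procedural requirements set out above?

Step 1: the window is 4–25 days after 23 August 2000 (when the breach is discovered), so 27 August 2000 through 17 September 2000; done 15 September 2000, which is between those dates.
Step 2: 45 days after 17 October 2000 (end of the 32-day comment period, which began when the default notice is delivered on 15 September 2000) is 1 December 2000; completed 30 October 2000, before the deadline.
Step 3: the window is 10–41 days after 23 November 2000 (end of the 24-day hold period, which began when the itemised statement is provided on 30 October 2000), so 3 December 2000 through 3 January 2001; done 27 November 2000 — 6 days before the window opened.
No need to go further; step 3 was not satisfied.

No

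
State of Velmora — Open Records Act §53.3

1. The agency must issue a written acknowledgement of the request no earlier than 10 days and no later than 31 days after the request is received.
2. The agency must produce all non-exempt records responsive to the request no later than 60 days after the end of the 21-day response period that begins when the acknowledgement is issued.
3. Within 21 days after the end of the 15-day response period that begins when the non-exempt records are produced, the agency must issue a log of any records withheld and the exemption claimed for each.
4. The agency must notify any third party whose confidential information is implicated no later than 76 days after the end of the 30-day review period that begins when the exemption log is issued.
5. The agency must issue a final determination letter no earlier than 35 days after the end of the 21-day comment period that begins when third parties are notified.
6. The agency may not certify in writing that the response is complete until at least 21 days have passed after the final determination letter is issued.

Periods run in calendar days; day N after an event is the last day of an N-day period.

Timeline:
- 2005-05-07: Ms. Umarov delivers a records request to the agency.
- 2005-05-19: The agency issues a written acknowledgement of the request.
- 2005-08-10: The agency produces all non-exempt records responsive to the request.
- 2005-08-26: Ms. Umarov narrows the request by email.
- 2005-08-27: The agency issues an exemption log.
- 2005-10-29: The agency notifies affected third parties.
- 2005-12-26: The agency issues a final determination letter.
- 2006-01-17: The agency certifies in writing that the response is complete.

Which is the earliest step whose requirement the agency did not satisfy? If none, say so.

(1) the permitted window runs from 2005-05-07 + 10 = 2005-05-17 to 2005-05-07 + 31 = 2005-06-07; done 2005-05-19, which is between those dates.
(2) due by 2005-06-09 + 60 days = 2005-08-08; not done until 2005-08-10, 2 days after the deadline.
No need to go further; step 2 was not satisfied.

Step 2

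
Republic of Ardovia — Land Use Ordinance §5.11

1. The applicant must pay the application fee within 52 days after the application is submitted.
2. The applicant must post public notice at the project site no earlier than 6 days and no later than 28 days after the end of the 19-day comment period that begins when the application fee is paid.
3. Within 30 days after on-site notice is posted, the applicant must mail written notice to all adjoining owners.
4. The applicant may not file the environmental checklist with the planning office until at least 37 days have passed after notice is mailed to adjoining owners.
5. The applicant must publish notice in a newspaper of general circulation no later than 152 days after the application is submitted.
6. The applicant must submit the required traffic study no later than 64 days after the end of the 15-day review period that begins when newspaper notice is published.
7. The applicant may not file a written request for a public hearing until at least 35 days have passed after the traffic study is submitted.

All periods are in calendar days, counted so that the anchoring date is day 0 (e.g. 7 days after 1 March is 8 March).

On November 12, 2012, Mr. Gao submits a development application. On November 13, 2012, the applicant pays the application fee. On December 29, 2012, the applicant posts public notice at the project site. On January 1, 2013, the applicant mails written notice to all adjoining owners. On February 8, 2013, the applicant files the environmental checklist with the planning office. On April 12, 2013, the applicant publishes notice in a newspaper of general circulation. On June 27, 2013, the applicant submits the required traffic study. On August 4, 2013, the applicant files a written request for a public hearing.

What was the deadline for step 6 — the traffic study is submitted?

Newspaper notice is published on April 12, 2013; the 15-day review period therefore ends April 27, 2013, and step 6 runs from that date. 64 days after April 27, 2013 is June 30, 2013.

June 30, 2013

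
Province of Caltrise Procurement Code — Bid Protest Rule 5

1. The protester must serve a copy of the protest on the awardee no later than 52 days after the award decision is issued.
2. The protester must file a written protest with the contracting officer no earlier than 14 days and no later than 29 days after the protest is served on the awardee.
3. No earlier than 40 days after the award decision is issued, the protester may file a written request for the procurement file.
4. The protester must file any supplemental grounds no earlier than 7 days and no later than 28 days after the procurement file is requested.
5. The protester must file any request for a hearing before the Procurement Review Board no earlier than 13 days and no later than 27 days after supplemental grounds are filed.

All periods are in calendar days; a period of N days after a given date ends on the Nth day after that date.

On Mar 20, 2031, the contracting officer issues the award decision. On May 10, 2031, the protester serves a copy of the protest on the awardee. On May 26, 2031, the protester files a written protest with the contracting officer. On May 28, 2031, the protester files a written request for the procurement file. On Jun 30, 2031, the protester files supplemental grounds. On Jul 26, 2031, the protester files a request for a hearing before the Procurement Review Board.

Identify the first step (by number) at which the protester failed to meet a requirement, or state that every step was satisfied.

Step 1 — counting 52 days from Mar 20, 2031 (when the award decision is issued) gives a deadline of May 11, 2031; completed May 10, 2031, before the deadline.
Step 2 — 14 and 29 days from May 10, 2031 (when the protest is served on the awardee) are May 24, 2031 and Jun 8, 2031 respectively; done May 26, 2031 — within the window.
Step 3 — must wait 40 days from Mar 20, 2031 (when the award decision is issued), so not before Apr 29, 2031; done May 28, 2031 — permitted.
Step 4 — 7 and 28 days from May 28, 2031 (when the procurement file is requested) are Jun 4, 2031 and Jun 25, 2031 respectively; done Jun 30, 2031 — 5 days after the window closed.

Step 4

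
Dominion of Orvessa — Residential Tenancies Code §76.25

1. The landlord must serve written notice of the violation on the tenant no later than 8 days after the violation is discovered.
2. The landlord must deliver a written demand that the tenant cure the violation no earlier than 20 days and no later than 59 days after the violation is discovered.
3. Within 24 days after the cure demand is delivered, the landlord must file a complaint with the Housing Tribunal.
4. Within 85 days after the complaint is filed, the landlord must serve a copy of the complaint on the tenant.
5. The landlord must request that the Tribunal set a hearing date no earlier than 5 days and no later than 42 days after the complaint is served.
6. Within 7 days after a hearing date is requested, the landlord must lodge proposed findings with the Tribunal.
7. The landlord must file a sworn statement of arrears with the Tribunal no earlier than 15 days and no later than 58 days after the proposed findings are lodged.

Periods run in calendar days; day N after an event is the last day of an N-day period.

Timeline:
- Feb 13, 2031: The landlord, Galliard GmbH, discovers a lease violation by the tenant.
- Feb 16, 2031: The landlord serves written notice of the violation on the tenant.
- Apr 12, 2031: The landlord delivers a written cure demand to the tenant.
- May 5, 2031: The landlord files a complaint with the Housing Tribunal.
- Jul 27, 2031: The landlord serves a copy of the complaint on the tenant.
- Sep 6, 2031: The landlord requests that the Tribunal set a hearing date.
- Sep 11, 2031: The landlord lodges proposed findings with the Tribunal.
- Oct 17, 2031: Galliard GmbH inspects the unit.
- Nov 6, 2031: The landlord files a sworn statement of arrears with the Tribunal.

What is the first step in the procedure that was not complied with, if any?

Step 1 — counting 8 days from Feb 13, 2031 (when the violation is discovered) gives a deadline of Feb 21, 2031; completed Feb 16, 2031, before the deadline.
Step 2 — 20 and 59 days from Feb 13, 2031 (when the violation is discovered) are Mar 5, 2031 and Apr 13, 2031 respectively; done Apr 12, 2031 — within the window.
Step 3 — counting 24 days from Apr 12, 2031 (when the cure demand is delivered) gives a deadline of May 6, 2031; done May 5, 2031 — timely.
Step 4 — counting 85 days from May 5, 2031 (when the complaint is filed) gives a deadline of Jul 29, 2031; Jul 27, 2031 is within that limit.
Step 5 — 5 and 42 days from Jul 27, 2031 (when the complaint is served) are Aug 1, 2031 and Sep 7, 2031 respectively; Sep 6, 2031 falls inside that range.
Step 6 — counting 7 days from Sep 6, 2031 (when a hearing date is requested) gives a deadline of Sep 13, 2031; Sep 11, 2031 is within that limit.
Step 7 — 15 and 58 days from Sep 11, 2031 (when the proposed findings are lodged) are Sep 26, 2031 and Nov 8, 2031 respectively; Nov 6, 2031 falls inside that range.

None — every step was satisfied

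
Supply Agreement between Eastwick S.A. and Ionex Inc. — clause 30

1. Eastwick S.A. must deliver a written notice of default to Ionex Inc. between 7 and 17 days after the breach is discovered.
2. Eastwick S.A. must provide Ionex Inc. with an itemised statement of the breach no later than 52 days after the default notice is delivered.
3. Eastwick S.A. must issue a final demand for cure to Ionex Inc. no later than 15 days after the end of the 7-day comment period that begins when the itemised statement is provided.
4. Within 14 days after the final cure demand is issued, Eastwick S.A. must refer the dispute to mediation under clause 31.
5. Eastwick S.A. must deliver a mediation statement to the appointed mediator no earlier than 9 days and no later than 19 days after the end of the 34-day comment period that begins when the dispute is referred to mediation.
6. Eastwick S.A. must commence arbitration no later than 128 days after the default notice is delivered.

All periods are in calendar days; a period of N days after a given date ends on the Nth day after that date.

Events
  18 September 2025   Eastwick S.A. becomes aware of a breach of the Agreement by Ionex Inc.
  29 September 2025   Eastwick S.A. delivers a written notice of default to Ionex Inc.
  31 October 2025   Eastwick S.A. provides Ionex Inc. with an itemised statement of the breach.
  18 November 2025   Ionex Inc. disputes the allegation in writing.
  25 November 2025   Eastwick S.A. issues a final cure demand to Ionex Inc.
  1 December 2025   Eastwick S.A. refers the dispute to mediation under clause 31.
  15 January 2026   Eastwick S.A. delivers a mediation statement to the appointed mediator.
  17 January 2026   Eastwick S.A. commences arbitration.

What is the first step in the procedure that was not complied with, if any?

Step 3

Step 1 — 7 and 17 days from 18 September 2025 (when the breach is discovered) are 25 September 2025 and 5 October 2025 respectively; done 29 September 2025 — within the window.
Step 2 — counting 52 days from 29 September 2025 (when the default notice is delivered) gives a deadline of 20 November 2025; 31 October 2025 is within that limit.
Step 3 — counting 15 days from 7 November 2025 (end of the 7-day comment period, which began when the itemised statement is provided on 31 October 2025) gives a deadline of 22 November 2025; not done until 25 November 2025, 3 days after the deadline.
The analysis stops there.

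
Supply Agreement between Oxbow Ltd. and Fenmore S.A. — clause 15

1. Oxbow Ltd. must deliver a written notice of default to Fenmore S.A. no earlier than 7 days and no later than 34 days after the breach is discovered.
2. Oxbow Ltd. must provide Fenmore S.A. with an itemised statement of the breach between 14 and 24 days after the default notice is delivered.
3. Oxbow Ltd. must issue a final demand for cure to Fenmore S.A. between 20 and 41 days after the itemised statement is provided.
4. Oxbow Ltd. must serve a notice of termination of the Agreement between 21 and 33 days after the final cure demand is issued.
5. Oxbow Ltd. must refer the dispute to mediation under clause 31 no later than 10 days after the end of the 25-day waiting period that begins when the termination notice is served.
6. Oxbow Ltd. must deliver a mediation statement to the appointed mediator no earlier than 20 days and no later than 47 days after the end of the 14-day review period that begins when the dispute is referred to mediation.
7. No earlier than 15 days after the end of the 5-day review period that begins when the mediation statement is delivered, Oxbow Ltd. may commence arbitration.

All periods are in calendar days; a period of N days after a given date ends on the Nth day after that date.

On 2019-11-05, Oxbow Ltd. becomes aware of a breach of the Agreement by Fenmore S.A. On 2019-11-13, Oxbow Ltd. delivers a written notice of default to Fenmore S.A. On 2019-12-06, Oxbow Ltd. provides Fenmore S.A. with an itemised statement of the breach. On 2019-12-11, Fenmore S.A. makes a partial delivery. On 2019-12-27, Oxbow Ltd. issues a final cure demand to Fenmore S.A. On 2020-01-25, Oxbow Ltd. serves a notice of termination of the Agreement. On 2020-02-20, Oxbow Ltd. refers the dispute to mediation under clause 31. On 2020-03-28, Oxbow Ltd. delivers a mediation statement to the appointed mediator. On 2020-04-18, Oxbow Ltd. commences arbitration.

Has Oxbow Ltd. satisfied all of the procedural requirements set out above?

(1) the permitted window runs from 2019-11-05 + 7 = 2019-11-12 to 2019-11-05 + 34 = 2019-12-09; 2019-11-13 falls inside that range.
(2) the permitted window runs from 2019-11-13 + 14 = 2019-11-27 to 2019-11-13 + 24 = 2019-12-07; done 2019-12-06 — within the window.
(3) the permitted window runs from 2019-12-06 + 20 = 2019-12-26 to 2019-12-06 + 41 = 2020-01-16; done 2019-12-27 — within the window.
(4) the permitted window runs from 2019-12-27 + 21 = 2020-01-17 to 2019-12-27 + 33 = 2020-01-29; done 2020-01-25 — within the window.
(5) due by 2020-02-19 + 10 days = 2020-02-29; done 2020-02-20 — timely.
(6) the permitted window runs from 2020-03-05 + 20 = 2020-03-25 to 2020-03-05 + 47 = 2020-04-21; done 2020-03-28 — within the window.
(7) permitted from 2020-04-02 + 15 days = 2020-04-17 onward; done 2020-04-18, after the minimum wait.

Yes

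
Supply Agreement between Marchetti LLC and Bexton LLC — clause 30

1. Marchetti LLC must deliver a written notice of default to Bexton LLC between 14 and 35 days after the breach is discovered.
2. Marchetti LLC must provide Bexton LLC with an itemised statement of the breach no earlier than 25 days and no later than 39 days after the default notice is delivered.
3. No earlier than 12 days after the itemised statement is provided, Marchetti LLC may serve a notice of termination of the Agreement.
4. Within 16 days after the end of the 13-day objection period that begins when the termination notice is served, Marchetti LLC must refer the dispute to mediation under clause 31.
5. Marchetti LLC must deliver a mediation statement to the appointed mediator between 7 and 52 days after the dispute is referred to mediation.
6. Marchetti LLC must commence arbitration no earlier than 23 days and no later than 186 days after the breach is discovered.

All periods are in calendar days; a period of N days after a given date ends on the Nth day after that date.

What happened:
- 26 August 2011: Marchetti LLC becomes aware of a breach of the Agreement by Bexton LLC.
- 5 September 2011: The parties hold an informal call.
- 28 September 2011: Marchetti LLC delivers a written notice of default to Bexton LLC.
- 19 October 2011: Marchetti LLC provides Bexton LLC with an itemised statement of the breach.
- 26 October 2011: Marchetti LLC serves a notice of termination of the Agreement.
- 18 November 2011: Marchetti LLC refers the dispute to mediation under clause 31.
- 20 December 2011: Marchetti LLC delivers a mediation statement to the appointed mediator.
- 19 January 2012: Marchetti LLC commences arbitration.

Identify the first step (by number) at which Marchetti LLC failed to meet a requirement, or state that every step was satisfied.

Step 1 — 14 and 35 days from 26 August 2011 (when the breach is discovered) are 9 September 2011 and 30 September 2011 respectively; 28 September 2011 falls inside that range.
Step 2 — 25 and 39 days from 28 September 2011 (when the default notice is delivered) are 23 October 2011 and 6 November 2011 respectively; 19 October 2011 is 4 days too early.
No need to go further; step 2 was not satisfied.

Step 2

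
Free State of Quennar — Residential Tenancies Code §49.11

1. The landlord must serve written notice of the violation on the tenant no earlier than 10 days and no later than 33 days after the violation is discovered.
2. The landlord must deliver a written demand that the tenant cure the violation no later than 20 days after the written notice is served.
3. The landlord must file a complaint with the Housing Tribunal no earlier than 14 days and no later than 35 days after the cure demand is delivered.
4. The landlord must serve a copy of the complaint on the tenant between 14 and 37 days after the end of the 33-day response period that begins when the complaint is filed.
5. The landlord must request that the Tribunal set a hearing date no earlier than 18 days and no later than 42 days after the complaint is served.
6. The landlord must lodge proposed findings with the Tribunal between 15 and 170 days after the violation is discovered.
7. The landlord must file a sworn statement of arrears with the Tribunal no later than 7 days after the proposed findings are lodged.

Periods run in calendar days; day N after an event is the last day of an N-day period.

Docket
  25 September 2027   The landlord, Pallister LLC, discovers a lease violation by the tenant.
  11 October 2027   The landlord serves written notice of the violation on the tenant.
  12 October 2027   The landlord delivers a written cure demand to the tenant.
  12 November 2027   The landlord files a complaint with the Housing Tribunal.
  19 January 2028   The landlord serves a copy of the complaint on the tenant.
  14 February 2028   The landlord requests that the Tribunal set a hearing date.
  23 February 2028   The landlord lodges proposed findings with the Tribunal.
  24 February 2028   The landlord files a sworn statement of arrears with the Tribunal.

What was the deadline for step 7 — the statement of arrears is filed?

Step 7 runs from 23 February 2028, when the proposed findings are lodged. 7 days after 23 February 2028 is 1 March 2028.

1 March 2028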